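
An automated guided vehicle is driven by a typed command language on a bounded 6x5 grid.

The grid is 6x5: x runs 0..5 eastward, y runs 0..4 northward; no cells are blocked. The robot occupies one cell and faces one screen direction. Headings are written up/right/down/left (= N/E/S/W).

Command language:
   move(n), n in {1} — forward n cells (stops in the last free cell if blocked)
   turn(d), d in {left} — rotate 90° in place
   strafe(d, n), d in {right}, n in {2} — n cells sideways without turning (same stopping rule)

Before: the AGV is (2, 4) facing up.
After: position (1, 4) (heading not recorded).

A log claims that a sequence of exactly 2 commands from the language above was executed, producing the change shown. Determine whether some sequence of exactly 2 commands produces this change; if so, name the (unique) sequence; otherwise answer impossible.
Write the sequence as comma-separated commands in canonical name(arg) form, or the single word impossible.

turn(left), move(1)

key: order matters: swapping turn(left) and move(1) lands elsewhere
from: (2, 4) facing up
1. turn(left) → (2, 4) facing left
2. move(1) → (1, 4) facing left
no other 2-command option fits: unique.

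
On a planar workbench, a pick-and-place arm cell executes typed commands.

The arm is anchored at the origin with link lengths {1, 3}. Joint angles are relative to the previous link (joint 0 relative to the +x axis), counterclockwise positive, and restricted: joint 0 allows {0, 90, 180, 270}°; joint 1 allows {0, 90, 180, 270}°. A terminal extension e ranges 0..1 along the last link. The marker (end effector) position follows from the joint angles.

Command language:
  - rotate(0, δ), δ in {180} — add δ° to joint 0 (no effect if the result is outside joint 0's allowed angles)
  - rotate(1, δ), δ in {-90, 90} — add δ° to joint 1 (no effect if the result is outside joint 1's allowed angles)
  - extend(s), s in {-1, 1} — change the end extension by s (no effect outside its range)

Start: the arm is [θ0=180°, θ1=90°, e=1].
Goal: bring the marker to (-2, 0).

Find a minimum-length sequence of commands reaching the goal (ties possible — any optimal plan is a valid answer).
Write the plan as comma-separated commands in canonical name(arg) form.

t0: [θ0=180°, θ1=90°, e=1]
step 1 (rotate(1, 90)): [θ0=180°, θ1=180°, e=1]
step 2 (extend(-1)): [θ0=180°, θ1=180°, e=0]
step 3 (rotate(0, 180)): [θ0=0°, θ1=180°, e=0]
nothing shorter than 3 reaches the goal.

rotate(1, 90), extend(-1), rotate(0, 180)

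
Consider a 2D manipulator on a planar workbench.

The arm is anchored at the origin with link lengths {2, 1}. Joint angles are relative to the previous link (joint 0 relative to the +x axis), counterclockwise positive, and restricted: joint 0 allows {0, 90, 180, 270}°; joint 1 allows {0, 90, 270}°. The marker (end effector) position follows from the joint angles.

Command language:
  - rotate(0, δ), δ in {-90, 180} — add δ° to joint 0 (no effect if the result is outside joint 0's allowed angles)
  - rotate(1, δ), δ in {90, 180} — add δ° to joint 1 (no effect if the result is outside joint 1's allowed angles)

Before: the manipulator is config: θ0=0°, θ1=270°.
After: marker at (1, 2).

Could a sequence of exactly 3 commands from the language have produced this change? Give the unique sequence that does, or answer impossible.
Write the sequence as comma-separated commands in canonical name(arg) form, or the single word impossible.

rotate(0, -90), rotate(0, -90), rotate(0, -90)

begin: config: θ0=0°, θ1=270°
t=1 rotate(0, -90) ⇒ config: θ0=270°, θ1=270°
t=2 rotate(0, -90) ⇒ config: θ0=180°, θ1=270°
t=3 rotate(0, -90) ⇒ config: θ0=90°, θ1=270°
uniquely the one of 64 3-step routes that fits.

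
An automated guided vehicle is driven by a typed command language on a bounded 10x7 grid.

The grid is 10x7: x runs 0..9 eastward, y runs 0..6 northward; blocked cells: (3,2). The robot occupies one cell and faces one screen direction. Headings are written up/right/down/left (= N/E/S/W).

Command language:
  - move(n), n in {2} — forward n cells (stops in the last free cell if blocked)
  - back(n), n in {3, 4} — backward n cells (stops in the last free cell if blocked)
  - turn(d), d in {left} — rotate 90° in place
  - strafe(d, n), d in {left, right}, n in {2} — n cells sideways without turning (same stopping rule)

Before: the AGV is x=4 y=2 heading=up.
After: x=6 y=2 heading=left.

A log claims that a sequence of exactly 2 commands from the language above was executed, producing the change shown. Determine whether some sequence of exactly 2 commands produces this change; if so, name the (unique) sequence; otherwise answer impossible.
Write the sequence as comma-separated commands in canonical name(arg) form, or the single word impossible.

key: position moved to (6,2) AND the heading swung to W — translation plus rotation needed
begin: x=4 y=2 heading=up
step 1 (strafe(right, 2)): x=6 y=2 heading=up
step 2 (turn(left)): x=6 y=2 heading=left
no rival 2-sequence matches.

strafe(right, 2), turn(left)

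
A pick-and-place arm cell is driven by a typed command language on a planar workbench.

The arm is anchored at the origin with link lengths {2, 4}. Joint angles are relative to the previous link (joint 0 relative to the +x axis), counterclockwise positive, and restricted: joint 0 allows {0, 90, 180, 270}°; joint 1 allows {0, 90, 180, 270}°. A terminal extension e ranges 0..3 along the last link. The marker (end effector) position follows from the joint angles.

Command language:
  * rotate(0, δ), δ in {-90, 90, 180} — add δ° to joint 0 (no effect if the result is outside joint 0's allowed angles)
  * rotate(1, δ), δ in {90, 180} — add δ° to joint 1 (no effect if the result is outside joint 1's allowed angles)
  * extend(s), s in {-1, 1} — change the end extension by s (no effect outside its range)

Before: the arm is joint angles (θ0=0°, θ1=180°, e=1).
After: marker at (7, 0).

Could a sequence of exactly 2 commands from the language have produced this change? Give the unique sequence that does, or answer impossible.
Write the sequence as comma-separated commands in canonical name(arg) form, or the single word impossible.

rotate(1, 90), rotate(1, 90)

begin: joint angles (θ0=0°, θ1=180°, e=1)
t=1 rotate(1, 90) ⇒ joint angles (θ0=0°, θ1=270°, e=1)
t=2 rotate(1, 90) ⇒ joint angles (θ0=0°, θ1=0°, e=1)
no rival 2-sequence matches.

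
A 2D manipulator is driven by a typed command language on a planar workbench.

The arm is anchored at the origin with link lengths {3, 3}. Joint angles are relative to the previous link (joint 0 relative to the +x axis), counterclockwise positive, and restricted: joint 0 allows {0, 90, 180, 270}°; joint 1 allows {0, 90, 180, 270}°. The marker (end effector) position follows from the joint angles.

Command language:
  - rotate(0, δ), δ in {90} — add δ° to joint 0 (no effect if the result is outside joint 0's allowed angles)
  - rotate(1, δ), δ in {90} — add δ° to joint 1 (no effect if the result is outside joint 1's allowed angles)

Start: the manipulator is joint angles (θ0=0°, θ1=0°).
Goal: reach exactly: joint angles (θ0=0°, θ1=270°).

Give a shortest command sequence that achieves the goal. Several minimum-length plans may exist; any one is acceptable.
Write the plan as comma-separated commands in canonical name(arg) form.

rotate(1, 90), rotate(1, 90), rotate(1, 90)

from: joint angles (θ0=0°, θ1=0°)
[1] after rotate(1, 90): joint angles (θ0=0°, θ1=90°)
[2] after rotate(1, 90): joint angles (θ0=0°, θ1=180°)
[3] after rotate(1, 90): joint angles (θ0=0°, θ1=270°)
shorter routes all fall short; 3 is best.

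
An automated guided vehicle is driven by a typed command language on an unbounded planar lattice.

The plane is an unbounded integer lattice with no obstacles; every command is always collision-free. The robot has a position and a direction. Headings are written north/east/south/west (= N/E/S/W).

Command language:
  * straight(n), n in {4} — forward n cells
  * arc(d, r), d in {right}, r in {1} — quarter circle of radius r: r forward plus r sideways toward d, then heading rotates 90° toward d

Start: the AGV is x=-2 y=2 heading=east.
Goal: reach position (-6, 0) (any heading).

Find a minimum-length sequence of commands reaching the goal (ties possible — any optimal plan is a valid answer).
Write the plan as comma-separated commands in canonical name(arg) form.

begin: x=-2 y=2 heading=east
[1] after arc(right, 1): x=-1 y=1 heading=south
[2] after arc(right, 1): x=-2 y=0 heading=west
[3] after straight(4): x=-6 y=0 heading=west
shorter routes all fall short; 3 is best.

arc(right, 1), arc(right, 1), straight(4)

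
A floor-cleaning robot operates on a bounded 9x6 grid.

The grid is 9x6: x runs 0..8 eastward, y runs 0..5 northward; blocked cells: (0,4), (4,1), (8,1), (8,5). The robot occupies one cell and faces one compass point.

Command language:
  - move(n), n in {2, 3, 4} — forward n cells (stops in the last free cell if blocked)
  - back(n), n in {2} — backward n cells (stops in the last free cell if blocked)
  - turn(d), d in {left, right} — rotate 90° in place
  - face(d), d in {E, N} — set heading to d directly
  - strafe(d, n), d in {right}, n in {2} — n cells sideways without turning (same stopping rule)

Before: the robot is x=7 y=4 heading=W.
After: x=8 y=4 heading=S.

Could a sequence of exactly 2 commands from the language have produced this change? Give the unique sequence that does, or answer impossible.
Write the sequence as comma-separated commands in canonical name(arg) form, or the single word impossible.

back(2), turn(left)

key: running turn(left) before back(2) would end elsewhere — order is forced
initial: x=7 y=4 heading=W
[1] after back(2): x=8 y=4 heading=W
[2] after turn(left): x=8 y=4 heading=S
no rival 2-sequence matches.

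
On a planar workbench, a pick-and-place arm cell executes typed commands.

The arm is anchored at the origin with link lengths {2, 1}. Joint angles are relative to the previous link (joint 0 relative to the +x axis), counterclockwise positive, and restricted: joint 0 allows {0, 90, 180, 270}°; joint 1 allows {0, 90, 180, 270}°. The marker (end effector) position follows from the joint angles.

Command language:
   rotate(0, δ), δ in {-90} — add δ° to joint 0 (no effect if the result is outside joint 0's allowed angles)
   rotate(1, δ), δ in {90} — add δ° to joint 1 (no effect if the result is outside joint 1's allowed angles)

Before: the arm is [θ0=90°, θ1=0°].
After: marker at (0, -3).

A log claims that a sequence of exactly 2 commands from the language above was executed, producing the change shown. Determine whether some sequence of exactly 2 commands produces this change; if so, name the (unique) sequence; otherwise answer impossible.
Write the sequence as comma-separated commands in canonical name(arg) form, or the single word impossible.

initial: [θ0=90°, θ1=0°]
1. rotate(0, -90) → [θ0=0°, θ1=0°]
2. rotate(0, -90) → [θ0=270°, θ1=0°]
no other 2-command option fits: unique.

rotate(0, -90), rotate(0, -90)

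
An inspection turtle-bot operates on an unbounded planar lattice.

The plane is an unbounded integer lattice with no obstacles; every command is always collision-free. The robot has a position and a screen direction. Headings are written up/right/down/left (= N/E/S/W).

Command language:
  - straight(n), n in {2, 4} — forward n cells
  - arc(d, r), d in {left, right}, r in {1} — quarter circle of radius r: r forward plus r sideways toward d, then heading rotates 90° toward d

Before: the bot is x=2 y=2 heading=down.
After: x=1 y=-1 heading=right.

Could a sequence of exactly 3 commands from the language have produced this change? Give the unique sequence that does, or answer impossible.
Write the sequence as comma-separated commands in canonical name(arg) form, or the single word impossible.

arc(right, 1), arc(left, 1), arc(left, 1)

key: position moved to (1,-1) AND the heading swung to E — translation plus rotation needed
t0: x=2 y=2 heading=down
step 1 (arc(right, 1)): x=1 y=1 heading=left
step 2 (arc(left, 1)): x=0 y=0 heading=down
step 3 (arc(left, 1)): x=1 y=-1 heading=right
no other 3-command option fits: unique.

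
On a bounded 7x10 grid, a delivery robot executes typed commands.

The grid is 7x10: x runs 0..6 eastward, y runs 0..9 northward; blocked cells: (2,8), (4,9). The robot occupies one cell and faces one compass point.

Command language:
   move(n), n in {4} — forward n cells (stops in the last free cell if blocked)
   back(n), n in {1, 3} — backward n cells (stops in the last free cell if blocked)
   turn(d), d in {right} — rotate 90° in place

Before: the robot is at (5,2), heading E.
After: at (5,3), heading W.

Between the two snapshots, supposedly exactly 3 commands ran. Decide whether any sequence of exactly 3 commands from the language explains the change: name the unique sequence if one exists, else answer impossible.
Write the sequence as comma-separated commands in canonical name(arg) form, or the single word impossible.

turn(right), back(1), turn(right)

key: position moved to (5,3) AND the heading swung to W — translation plus rotation needed
t0: at (5,2), heading E
1. turn(right) → at (5,2), heading S
2. back(1) → at (5,3), heading S
3. turn(right) → at (5,3), heading W
no rival 3-sequence matches.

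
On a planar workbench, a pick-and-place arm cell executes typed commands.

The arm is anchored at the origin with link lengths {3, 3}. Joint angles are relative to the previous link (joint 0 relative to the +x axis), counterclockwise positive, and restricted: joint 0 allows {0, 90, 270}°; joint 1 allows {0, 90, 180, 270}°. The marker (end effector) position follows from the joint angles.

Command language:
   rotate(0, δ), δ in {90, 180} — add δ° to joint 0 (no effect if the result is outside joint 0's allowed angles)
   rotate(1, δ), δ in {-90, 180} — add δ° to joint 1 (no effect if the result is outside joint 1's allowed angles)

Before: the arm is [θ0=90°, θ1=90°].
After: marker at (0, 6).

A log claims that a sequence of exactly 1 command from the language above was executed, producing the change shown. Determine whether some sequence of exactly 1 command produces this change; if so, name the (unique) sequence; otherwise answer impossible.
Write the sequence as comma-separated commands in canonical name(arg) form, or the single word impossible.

rotate(1, -90)

begin: [θ0=90°, θ1=90°]
step 1 (rotate(1, -90)): [θ0=90°, θ1=0°]
no other 1-command option fits: unique.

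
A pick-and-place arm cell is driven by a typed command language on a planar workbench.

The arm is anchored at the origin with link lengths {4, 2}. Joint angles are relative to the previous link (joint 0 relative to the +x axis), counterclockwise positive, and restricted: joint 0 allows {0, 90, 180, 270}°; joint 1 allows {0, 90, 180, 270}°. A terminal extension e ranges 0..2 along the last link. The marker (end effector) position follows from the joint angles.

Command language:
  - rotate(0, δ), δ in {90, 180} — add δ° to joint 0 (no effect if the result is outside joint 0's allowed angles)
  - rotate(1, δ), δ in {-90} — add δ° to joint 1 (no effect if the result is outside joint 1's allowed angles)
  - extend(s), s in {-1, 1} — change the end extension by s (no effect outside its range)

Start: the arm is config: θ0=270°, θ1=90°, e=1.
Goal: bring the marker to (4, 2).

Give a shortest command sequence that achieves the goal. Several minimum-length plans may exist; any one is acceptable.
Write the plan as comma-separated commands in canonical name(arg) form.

initial: config: θ0=270°, θ1=90°, e=1
t=1 rotate(0, 90) ⇒ config: θ0=0°, θ1=90°, e=1
t=2 extend(-1) ⇒ config: θ0=0°, θ1=90°, e=0
nothing shorter than 2 reaches the goal.

rotate(0, 90), extend(-1)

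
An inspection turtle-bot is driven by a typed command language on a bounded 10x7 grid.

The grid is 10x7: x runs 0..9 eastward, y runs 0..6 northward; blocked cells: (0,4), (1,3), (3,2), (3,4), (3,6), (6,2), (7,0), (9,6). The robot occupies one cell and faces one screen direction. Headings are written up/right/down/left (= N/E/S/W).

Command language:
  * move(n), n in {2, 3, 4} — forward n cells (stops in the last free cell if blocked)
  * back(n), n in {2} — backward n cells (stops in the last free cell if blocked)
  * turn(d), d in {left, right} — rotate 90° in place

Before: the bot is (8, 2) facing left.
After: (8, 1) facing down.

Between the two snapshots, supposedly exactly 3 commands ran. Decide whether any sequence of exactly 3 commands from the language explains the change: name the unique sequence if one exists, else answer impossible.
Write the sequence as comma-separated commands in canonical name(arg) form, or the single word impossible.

key: running move(3) before turn(left) would end elsewhere — order is forced
begin: (8, 2) facing left
step 1 (turn(left)): (8, 2) facing down
step 2 (back(2)): (8, 4) facing down
step 3 (move(3)): (8, 1) facing down
no rival 3-sequence matches.

turn(left), back(2), move(3)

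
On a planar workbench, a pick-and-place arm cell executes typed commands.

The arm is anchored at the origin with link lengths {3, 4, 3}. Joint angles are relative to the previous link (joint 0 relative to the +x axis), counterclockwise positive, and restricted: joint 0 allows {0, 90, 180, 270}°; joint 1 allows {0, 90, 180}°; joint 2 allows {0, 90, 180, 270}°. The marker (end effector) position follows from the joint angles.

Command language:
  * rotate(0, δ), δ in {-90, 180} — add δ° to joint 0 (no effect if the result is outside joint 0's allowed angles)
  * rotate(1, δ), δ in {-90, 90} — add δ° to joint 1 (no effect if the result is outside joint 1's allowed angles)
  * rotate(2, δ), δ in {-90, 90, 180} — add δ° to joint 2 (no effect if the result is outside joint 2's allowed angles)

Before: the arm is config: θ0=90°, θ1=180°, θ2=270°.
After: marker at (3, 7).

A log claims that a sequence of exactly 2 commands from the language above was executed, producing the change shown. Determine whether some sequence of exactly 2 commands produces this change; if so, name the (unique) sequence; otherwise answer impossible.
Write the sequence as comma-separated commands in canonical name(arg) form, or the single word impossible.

start: config: θ0=90°, θ1=180°, θ2=270°
1. rotate(1, -90) → config: θ0=90°, θ1=90°, θ2=270°
2. rotate(1, -90) → config: θ0=90°, θ1=0°, θ2=270°
no other 2-command option fits: unique.

rotate(1, -90), rotate(1, -90)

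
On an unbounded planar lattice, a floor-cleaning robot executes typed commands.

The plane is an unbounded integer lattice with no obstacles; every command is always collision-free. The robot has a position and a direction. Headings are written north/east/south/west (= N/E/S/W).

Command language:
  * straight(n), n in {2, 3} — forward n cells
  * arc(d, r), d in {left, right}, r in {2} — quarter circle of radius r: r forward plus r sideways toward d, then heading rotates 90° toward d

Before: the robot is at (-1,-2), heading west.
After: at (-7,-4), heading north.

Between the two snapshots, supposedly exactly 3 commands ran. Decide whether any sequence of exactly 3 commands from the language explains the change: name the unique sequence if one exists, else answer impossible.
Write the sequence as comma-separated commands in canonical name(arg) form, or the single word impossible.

key: position moved to (-7,-4) AND the heading swung to N — translation plus rotation needed
from: at (-1,-2), heading west
[1] after arc(left, 2): at (-3,-4), heading south
[2] after arc(right, 2): at (-5,-6), heading west
[3] after arc(right, 2): at (-7,-4), heading north
uniquely the one of 64 3-step routes that fits.

arc(left, 2), arc(right, 2), arc(right, 2)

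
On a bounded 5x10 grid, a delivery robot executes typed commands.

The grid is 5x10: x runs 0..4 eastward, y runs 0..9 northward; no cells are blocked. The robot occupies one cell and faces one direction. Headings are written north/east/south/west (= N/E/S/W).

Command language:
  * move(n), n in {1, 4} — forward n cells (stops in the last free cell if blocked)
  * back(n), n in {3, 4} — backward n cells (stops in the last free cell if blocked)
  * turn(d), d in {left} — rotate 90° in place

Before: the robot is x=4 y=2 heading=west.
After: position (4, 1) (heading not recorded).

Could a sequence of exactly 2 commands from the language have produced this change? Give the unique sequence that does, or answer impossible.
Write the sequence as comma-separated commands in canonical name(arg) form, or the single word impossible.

key: running move(1) before turn(left) would end elsewhere — order is forced
begin: x=4 y=2 heading=west
step 1 (turn(left)): x=4 y=2 heading=south
step 2 (move(1)): x=4 y=1 heading=south
no rival 2-sequence matches.

turn(left), move(1)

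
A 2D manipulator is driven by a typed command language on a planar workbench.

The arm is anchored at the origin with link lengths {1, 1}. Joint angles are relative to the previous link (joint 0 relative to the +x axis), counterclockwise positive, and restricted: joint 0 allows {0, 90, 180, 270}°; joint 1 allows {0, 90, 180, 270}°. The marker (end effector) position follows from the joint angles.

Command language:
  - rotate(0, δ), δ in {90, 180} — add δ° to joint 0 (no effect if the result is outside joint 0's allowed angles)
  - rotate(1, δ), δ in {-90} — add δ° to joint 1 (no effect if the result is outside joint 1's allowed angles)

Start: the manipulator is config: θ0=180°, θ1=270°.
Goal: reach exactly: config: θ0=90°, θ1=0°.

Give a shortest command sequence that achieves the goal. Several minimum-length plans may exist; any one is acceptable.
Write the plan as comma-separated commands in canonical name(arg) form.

start: config: θ0=180°, θ1=270°
step 1 (rotate(1, -90)): config: θ0=180°, θ1=180°
step 2 (rotate(1, -90)): config: θ0=180°, θ1=90°
step 3 (rotate(1, -90)): config: θ0=180°, θ1=0°
step 4 (rotate(0, 180)): config: θ0=0°, θ1=0°
step 5 (rotate(0, 90)): config: θ0=90°, θ1=0°
shorter routes all fall short; 5 is best.

rotate(1, -90), rotate(1, -90), rotate(1, -90), rotate(0, 180), rotate(0, 90)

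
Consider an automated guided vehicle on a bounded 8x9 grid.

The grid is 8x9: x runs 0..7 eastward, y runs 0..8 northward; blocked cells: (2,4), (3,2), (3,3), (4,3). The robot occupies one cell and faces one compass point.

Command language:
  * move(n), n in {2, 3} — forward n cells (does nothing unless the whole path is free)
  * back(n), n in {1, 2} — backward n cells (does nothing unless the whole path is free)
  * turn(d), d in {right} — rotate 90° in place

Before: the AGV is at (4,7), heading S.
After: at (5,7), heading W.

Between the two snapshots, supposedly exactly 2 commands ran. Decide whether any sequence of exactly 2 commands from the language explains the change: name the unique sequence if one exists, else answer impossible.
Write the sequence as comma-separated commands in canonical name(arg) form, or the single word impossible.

key: cell and facing (now W) both changed — the 2 commands mix motion and turning
initial: at (4,7), heading S
step 1 (turn(right)): at (4,7), heading W
step 2 (back(1)): at (5,7), heading W
uniquely the one of 25 2-step routes that fits.

turn(right), back(1)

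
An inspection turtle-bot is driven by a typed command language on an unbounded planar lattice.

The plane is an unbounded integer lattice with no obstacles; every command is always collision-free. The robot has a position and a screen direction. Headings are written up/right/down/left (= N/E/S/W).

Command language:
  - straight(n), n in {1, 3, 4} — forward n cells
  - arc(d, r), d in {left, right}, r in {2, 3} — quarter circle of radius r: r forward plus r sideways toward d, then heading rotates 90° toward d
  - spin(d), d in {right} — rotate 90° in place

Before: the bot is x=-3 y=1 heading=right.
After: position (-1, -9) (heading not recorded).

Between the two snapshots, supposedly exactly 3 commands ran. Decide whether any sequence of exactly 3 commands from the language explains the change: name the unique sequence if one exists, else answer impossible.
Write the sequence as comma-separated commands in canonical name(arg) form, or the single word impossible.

key: running straight(4) before arc(right, 2) would end elsewhere — order is forced
begin: x=-3 y=1 heading=right
step 1 (arc(right, 2)): x=-1 y=-1 heading=down
step 2 (straight(4)): x=-1 y=-5 heading=down
step 3 (straight(4)): x=-1 y=-9 heading=down
no other 3-command option fits: unique.

arc(right, 2), straight(4), straight(4)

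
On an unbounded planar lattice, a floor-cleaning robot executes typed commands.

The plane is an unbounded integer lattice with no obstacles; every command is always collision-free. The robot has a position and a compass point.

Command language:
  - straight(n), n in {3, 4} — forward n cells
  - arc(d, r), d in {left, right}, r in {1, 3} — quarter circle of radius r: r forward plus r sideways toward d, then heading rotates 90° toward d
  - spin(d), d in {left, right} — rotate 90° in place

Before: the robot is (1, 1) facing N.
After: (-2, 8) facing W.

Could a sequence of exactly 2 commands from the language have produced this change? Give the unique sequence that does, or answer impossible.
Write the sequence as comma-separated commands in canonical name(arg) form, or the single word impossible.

straight(4), arc(left, 3)

key: position moved to (-2,8) AND the heading swung to W — translation plus rotation needed
t0: (1, 1) facing N
step 1 (straight(4)): (1, 5) facing N
step 2 (arc(left, 3)): (-2, 8) facing W
uniquely the one of 64 2-step routes that fits.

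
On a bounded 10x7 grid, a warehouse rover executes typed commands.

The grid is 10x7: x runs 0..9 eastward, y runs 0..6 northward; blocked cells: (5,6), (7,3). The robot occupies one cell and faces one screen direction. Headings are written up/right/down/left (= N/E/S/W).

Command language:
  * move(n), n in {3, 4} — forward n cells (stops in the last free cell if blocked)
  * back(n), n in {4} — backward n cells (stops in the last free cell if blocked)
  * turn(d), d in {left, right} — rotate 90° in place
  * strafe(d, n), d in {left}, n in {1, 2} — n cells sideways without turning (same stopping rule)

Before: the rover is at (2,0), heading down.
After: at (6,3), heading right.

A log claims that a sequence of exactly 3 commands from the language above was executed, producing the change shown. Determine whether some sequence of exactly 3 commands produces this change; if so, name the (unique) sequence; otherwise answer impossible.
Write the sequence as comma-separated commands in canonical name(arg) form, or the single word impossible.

every 3-command combo misses the target.

impossible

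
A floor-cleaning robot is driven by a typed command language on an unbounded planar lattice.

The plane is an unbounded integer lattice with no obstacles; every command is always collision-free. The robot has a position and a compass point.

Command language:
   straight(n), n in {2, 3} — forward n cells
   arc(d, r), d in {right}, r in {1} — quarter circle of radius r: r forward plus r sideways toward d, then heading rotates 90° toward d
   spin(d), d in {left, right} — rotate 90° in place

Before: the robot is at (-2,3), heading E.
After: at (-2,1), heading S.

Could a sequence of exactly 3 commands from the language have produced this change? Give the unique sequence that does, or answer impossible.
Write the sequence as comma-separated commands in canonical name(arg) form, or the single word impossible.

key: order matters: swapping arc(right, 1) and spin(left) lands elsewhere
start: at (-2,3), heading E
[1] after arc(right, 1): at (-1,2), heading S
[2] after arc(right, 1): at (-2,1), heading W
[3] after spin(left): at (-2,1), heading S
no rival 3-sequence matches.

arc(right, 1), arc(right, 1), spin(left)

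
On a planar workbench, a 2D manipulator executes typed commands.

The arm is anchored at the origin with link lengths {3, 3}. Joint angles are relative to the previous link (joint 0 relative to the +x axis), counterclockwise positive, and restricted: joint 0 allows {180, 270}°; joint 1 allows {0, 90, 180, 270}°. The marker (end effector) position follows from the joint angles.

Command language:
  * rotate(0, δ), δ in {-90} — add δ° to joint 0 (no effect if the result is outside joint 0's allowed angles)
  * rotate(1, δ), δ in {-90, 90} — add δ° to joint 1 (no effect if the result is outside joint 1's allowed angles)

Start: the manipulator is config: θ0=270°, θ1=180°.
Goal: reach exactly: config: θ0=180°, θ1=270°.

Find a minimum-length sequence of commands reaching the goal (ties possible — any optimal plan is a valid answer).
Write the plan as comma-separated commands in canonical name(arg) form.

begin: config: θ0=270°, θ1=180°
1. rotate(1, 90) → config: θ0=270°, θ1=270°
2. rotate(0, -90) → config: θ0=180°, θ1=270°
no 1-step plan works, so 2 is optimal.

rotate(1, 90), rotate(0, -90)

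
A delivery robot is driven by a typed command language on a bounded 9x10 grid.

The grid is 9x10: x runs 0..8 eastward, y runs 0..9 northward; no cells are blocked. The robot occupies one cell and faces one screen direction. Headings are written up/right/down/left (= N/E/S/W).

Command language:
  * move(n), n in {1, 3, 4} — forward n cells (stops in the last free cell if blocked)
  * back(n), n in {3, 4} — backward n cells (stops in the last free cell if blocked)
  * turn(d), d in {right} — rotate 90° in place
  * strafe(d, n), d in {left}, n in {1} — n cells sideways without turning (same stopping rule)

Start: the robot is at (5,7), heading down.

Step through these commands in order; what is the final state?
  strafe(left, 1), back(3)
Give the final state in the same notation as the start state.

at (6,9), heading down

t0: at (5,7), heading down
[1] after strafe(left, 1): at (6,7), heading down
[2] after back(3): at (6,9), heading down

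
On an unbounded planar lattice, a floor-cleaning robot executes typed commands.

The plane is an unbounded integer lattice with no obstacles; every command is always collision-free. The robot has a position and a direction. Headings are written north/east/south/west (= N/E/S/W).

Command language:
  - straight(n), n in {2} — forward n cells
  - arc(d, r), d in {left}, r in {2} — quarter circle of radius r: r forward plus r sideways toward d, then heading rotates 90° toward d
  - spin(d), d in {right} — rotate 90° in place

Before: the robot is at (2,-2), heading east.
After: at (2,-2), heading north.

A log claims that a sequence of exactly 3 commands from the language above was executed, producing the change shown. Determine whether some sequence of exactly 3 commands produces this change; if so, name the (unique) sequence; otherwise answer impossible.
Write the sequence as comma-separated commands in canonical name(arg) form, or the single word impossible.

key: (2,-2) unmoved — no command in the sequence translates
t0: at (2,-2), heading east
[1] after spin(right): at (2,-2), heading south
[2] after spin(right): at (2,-2), heading west
[3] after spin(right): at (2,-2), heading north
uniquely the one of 27 3-step routes that fits.

spin(right), spin(right), spin(right)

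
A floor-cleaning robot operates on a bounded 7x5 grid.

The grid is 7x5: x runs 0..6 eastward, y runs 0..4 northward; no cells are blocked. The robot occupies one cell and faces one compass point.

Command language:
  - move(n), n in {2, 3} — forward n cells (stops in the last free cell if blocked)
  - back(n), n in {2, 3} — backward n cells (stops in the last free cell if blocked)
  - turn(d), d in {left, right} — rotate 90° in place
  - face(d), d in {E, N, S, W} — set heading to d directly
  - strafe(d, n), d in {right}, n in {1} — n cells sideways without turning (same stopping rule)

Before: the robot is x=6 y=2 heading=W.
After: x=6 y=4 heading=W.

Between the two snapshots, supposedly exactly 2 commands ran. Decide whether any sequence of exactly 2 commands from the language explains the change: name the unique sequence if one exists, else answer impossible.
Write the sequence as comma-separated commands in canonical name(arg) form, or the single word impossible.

key: heading stays W — no command in the sequence turns
initial: x=6 y=2 heading=W
[1] after strafe(right, 1): x=6 y=3 heading=W
[2] after strafe(right, 1): x=6 y=4 heading=W
all 121 alternatives checked — unique.

strafe(right, 1), strafe(right, 1)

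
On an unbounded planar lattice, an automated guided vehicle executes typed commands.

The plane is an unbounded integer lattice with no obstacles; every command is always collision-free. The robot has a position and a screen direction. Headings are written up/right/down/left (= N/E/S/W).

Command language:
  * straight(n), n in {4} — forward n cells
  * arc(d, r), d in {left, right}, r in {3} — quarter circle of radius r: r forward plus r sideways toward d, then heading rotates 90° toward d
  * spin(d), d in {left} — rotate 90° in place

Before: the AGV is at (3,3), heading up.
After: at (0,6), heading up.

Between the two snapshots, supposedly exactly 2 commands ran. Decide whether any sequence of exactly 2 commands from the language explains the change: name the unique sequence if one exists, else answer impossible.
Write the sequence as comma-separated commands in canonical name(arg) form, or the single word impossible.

key: running arc(right, 3) before spin(left) would end elsewhere — order is forced
from: at (3,3), heading up
[1] after spin(left): at (3,3), heading left
[2] after arc(right, 3): at (0,6), heading up
no other 2-command option fits: unique.

spin(left), arc(right, 3)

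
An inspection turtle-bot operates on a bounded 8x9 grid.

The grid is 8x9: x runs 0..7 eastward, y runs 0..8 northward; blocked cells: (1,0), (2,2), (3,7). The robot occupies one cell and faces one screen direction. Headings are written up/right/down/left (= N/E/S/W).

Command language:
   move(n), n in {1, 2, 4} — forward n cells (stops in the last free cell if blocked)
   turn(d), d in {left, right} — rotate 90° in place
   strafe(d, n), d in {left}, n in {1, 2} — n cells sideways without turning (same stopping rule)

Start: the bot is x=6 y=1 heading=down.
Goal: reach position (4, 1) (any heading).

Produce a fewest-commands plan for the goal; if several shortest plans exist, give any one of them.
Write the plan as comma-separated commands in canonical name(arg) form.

begin: x=6 y=1 heading=down
1. turn(right) → x=6 y=1 heading=left
2. move(2) → x=4 y=1 heading=left
shorter routes all fall short; 2 is best.

turn(right), move(2)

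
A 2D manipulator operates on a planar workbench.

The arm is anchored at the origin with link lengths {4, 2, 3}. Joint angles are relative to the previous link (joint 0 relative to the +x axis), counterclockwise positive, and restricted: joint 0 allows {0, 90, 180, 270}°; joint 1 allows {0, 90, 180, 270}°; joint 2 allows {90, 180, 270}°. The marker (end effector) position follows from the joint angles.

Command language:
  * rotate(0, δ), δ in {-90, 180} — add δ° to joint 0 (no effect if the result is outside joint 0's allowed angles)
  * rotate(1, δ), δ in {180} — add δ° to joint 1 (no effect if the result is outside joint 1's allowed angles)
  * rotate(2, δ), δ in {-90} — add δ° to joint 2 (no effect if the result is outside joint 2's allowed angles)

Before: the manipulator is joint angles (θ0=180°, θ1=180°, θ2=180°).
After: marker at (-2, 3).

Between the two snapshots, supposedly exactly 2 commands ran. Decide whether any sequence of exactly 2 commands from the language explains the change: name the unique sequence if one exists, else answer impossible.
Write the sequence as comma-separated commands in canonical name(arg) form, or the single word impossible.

rotate(2, -90), rotate(2, -90)

start: joint angles (θ0=180°, θ1=180°, θ2=180°)
[1] after rotate(2, -90): joint angles (θ0=180°, θ1=180°, θ2=90°)
[2] after rotate(2, -90): joint angles (θ0=180°, θ1=180°, θ2=90°)
all 16 alternatives checked — unique.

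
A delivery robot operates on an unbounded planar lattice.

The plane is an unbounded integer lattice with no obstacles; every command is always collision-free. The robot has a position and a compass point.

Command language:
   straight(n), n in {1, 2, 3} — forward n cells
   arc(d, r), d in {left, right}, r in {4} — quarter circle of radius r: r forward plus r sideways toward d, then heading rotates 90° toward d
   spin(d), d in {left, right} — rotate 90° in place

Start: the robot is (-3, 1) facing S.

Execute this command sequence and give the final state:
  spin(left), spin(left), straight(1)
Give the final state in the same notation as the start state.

from: (-3, 1) facing S
step 1 (spin(left)): (-3, 1) facing E
step 2 (spin(left)): (-3, 1) facing N
step 3 (straight(1)): (-3, 2) facing N

(-3, 2) facing N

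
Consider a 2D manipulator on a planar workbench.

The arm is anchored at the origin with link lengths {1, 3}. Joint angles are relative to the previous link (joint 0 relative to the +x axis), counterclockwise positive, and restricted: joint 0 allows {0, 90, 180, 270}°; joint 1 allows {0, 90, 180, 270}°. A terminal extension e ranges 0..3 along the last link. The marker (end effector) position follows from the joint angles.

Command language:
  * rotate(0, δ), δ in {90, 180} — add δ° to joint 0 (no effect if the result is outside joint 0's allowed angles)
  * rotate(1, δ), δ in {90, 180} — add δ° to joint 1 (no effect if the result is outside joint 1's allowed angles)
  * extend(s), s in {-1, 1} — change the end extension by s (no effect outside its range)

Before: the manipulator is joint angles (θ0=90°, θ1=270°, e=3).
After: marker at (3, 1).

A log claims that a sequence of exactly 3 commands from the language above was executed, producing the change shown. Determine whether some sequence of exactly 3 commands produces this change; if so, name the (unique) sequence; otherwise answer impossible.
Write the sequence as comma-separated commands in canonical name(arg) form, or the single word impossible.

t0: joint angles (θ0=90°, θ1=270°, e=3)
1. extend(-1) → joint angles (θ0=90°, θ1=270°, e=2)
2. extend(-1) → joint angles (θ0=90°, θ1=270°, e=1)
3. extend(-1) → joint angles (θ0=90°, θ1=270°, e=0)
all 216 alternatives checked — unique.

extend(-1), extend(-1), extend(-1)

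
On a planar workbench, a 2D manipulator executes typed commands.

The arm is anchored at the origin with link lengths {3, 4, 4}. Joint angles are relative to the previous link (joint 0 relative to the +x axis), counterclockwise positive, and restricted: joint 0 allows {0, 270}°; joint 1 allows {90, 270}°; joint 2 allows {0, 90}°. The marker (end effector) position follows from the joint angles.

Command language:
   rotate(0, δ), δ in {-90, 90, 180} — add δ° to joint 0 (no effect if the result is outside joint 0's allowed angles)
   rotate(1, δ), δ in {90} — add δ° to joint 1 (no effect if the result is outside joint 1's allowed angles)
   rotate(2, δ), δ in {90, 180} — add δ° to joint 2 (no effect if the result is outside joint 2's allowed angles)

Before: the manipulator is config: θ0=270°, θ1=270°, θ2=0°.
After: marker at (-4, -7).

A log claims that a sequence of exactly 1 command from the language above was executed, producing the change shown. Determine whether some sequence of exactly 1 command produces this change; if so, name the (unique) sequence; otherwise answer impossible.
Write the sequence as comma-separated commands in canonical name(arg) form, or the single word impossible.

begin: config: θ0=270°, θ1=270°, θ2=0°
1. rotate(2, 90) → config: θ0=270°, θ1=270°, θ2=90°
no other 1-command option fits: unique.

rotate(2, 90)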